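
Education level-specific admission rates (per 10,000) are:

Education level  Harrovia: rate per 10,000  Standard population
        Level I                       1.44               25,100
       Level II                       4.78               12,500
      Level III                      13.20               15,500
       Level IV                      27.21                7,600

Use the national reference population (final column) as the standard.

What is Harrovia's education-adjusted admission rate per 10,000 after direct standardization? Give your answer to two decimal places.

Standard total = 60,700; weights = 0.4135, 0.2059, 0.2554, 0.1252.
Standardized rate: 0.4135×1.44 + 0.2059×4.78 + 0.2554×13.20 + 0.1252×27.21 = 8.3573 per 10,000.

8.36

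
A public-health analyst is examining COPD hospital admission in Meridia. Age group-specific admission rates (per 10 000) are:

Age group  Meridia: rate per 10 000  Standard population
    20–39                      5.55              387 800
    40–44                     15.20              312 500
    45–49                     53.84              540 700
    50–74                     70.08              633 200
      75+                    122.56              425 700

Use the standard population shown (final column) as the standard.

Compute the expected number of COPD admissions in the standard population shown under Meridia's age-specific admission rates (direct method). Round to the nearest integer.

Expected COPD admissions = Σ (standard pop × age-specific rate ÷ 10 000)
= 387 800×5.55/10 000 + 312 500×15.20/10 000 + 540 700×53.84/10 000 + 633 200×70.08/10 000 + 425 700×122.56/10 000
= 215.23 + 475.00 + 2911.13 + 4437.47 + 5217.38 = 13256.20.

13256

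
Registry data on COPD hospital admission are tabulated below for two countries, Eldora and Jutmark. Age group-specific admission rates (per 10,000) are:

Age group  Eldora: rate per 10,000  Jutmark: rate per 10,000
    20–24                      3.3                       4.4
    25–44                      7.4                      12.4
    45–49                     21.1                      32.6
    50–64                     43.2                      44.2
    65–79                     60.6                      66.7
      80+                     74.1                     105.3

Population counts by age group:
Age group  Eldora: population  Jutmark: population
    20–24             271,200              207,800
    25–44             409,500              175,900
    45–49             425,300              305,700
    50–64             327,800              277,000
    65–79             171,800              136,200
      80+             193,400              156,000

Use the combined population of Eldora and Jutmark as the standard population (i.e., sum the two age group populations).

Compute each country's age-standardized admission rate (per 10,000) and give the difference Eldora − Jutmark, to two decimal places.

Combined standard total = 3,057,600; weights = 0.1567, 0.1915, 0.2391, 0.1978, 0.1007, 0.1143.
Eldora: 0.1567×3.3 + 0.1915×7.4 + 0.2391×21.1 + 0.1978×43.2 + 0.1007×60.6 + 0.1143×74.1 = 30.0953 per 10,000.
Jutmark: 0.1567×4.4 + 0.1915×12.4 + 0.2391×32.6 + 0.1978×44.2 + 0.1007×66.7 + 0.1143×105.3 = 38.3519 per 10,000.
Difference = 30.0953 − 38.3519 = -8.2566.

-8.26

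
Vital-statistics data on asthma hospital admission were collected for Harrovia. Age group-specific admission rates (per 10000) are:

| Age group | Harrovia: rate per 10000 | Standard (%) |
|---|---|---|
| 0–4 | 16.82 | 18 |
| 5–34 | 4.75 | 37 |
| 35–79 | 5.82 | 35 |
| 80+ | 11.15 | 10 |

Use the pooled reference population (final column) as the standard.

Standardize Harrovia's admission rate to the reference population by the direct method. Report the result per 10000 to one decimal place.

7.9

Standard weights: 0.18, 0.37, 0.35, 0.10.
Standardized rate: 0.1800×16.82 + 0.3700×4.75 + 0.3500×5.82 + 0.1000×11.15 = 7.9371 per 10000.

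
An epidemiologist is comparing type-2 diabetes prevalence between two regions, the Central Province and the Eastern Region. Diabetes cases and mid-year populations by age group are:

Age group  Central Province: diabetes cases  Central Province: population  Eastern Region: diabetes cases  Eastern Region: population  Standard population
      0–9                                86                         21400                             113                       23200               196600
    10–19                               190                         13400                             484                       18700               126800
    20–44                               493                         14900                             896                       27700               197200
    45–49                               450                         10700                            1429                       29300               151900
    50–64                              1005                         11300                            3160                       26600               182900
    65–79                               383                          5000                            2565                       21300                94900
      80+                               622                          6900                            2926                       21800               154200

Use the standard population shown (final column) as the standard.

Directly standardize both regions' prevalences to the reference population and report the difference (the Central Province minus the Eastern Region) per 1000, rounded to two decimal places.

Age-specific rates per 1000 for the Central Province: 4.019, 14.179, 33.087, 42.056, 88.938, 76.600, 90.145.
For the Eastern Region: 4.871, 25.882, 32.347, 48.771, 118.797, 120.423, 134.220.
Standard total = 1104500; weights = 0.1780, 0.1148, 0.1785, 0.1375, 0.1656, 0.0859, 0.1396.
The Central Province: 0.1780×4.019 + 0.1148×14.179 + 0.1785×33.087 + 0.1375×42.056 + 0.1656×88.938 + 0.0859×76.600 + 0.1396×90.145 = 47.9290 per 1000.
The Eastern Region: 0.1780×4.871 + 0.1148×25.882 + 0.1785×32.347 + 0.1375×48.771 + 0.1656×118.797 + 0.0859×120.423 + 0.1396×134.220 = 65.0787 per 1000.
Difference = 47.9290 − 65.0787 = -17.1497.

-17.15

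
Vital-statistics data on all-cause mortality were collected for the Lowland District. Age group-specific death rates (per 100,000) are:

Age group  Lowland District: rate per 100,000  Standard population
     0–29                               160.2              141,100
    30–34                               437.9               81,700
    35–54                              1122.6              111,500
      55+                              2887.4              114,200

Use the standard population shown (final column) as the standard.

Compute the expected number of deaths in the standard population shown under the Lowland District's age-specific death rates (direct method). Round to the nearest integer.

Expected deaths = Σ (standard pop × age-specific rate ÷ 100,000)
= 141,100×160.2/100,000 + 81,700×437.9/100,000 + 111,500×1122.6/100,000 + 114,200×2887.4/100,000
= 226.04 + 357.76 + 1251.70 + 3297.41 = 5132.92.

5133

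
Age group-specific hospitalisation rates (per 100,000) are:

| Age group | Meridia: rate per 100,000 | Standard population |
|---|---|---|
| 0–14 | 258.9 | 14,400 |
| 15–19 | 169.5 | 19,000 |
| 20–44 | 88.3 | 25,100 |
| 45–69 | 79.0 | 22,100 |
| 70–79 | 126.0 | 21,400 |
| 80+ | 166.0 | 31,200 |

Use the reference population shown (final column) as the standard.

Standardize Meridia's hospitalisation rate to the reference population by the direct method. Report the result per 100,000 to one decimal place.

Standard total = 133,200; weights = 0.1081, 0.1426, 0.1884, 0.1659, 0.1607, 0.2342.
Standardized rate: 0.1081×258.9 + 0.1426×169.5 + 0.1884×88.3 + 0.1659×79.0 + 0.1607×126.0 + 0.2342×166.0 = 141.0397 per 100,000.

141.0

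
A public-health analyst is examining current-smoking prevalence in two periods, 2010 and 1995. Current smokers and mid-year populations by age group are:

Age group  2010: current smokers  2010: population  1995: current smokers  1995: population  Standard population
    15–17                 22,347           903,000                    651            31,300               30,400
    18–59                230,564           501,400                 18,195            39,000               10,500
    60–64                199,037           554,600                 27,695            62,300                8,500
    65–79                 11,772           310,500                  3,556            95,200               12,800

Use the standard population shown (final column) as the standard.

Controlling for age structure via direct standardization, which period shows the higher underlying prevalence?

Age-specific rates per 1,000 for 2010: 24.748, 459.840, 358.884, 37.913.
For 1995: 20.799, 466.538, 444.543, 37.353.
Standard total = 62,200; weights = 0.4887, 0.1688, 0.1367, 0.2058.
2010: 0.4887×24.748 + 0.1688×459.840 + 0.1367×358.884 + 0.2058×37.913 = 146.5667 per 1,000.
1995: 0.4887×20.799 + 0.1688×466.538 + 0.1367×444.543 + 0.2058×37.353 = 157.3579 per 1,000.

1995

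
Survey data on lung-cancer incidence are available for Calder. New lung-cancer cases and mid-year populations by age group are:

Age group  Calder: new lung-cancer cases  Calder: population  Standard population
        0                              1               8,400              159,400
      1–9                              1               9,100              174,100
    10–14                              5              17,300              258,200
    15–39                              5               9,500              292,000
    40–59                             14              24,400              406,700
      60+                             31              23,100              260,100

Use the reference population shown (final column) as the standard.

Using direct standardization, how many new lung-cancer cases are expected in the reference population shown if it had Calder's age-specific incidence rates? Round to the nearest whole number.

Age-specific rates per 100,000 for Calder: 11.90, 10.99, 28.90, 52.63, 57.38, 134.20.
Expected new lung-cancer cases = Σ (standard pop × age-specific rate ÷ 100,000)
= 159,400×11.90/100,000 + 174,100×10.99/100,000 + 258,200×28.90/100,000 + 292,000×52.63/100,000 + 406,700×57.38/100,000 + 260,100×134.20/100,000
= 18.98 + 19.13 + 74.62 + 153.68 + 233.35 + 349.05 = 848.82.

849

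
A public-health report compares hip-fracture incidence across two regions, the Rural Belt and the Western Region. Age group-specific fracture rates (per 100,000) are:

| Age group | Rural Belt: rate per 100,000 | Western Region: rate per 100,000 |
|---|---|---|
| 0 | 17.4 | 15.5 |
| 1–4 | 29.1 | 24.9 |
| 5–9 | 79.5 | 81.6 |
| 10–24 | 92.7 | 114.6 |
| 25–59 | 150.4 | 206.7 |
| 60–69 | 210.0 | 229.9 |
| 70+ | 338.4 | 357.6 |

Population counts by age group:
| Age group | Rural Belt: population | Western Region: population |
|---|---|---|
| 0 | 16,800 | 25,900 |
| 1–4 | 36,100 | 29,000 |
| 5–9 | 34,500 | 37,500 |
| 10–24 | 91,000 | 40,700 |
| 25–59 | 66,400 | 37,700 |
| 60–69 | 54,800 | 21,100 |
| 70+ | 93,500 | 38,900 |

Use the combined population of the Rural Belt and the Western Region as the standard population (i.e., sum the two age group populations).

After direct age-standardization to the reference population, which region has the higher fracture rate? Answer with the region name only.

Combined standard total = 623,900; weights = 0.0684, 0.1043, 0.1154, 0.2111, 0.1669, 0.1217, 0.2122.
The Rural Belt: 0.0684×17.4 + 0.1043×29.1 + 0.1154×79.5 + 0.2111×92.7 + 0.1669×150.4 + 0.1217×210.0 + 0.2122×338.4 = 155.4252 per 100,000.
The Western Region: 0.0684×15.5 + 0.1043×24.9 + 0.1154×81.6 + 0.2111×114.6 + 0.1669×206.7 + 0.1217×229.9 + 0.2122×357.6 = 175.6114 per 100,000.
The crude rates (167.02 vs 153.39) would put the Rural Belt higher, but that reflects its age composition; once standardized to a common age structure, the Western Region has the higher underlying rate.

Western Region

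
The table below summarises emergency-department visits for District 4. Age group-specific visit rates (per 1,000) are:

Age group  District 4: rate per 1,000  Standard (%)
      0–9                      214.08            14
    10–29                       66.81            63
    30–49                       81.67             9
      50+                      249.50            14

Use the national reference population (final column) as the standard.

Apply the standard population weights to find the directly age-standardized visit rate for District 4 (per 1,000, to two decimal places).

114.34

Standard weights: 0.14, 0.63, 0.09, 0.14.
Standardized rate: 0.1400×214.08 + 0.6300×66.81 + 0.0900×81.67 + 0.1400×249.50 = 114.3418 per 1,000.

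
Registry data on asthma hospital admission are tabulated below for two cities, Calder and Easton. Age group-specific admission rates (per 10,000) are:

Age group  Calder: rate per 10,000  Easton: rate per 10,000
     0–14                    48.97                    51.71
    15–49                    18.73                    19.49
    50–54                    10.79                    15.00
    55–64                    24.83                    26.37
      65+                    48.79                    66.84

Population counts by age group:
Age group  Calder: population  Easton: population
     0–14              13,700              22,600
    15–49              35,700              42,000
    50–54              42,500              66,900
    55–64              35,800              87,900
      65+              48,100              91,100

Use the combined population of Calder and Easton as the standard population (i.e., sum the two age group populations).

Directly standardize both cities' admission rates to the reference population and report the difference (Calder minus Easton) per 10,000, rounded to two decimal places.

-6.83

Combined standard total = 486,300; weights = 0.0746, 0.1598, 0.2250, 0.2544, 0.2862.
Calder: 0.0746×48.97 + 0.1598×18.73 + 0.2250×10.79 + 0.2544×24.83 + 0.2862×48.79 = 29.3572 per 10,000.
Easton: 0.0746×51.71 + 0.1598×19.49 + 0.2250×15.00 + 0.2544×26.37 + 0.2862×66.84 = 36.1887 per 10,000.
Difference = 29.3572 − 36.1887 = -6.8315.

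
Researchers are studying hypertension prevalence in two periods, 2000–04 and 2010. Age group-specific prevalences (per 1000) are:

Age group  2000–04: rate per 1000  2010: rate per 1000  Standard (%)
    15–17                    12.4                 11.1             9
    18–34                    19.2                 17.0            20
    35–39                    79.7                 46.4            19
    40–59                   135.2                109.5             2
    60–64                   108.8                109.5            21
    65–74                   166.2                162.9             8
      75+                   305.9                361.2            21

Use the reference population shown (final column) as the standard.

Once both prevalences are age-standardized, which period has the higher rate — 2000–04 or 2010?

Standard weights: 0.09, 0.20, 0.19, 0.02, 0.21, 0.08, 0.21.
2000–04: 0.0900×12.4 + 0.2000×19.2 + 0.1900×79.7 + 0.0200×135.2 + 0.2100×108.8 + 0.0800×166.2 + 0.2100×305.9 = 123.1860 per 1000.
2010: 0.0900×11.1 + 0.2000×17.0 + 0.1900×46.4 + 0.0200×109.5 + 0.2100×109.5 + 0.0800×162.9 + 0.2100×361.2 = 127.2840 per 1000.

2010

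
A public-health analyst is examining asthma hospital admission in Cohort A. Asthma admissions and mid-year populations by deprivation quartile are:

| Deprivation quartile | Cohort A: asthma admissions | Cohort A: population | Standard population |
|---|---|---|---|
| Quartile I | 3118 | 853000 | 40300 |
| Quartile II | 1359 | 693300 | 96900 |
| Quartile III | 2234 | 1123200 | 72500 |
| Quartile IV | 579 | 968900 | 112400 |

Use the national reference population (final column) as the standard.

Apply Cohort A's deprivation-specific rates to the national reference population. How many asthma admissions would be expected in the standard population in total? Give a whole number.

549

Deprivation-specific rates per 10000 for Cohort A: 36.55, 19.60, 19.89, 5.98.
Expected asthma admissions = Σ (standard pop × deprivation-specific rate ÷ 10000)
= 40300×36.55/10000 + 96900×19.60/10000 + 72500×19.89/10000 + 112400×5.98/10000
= 147.31 + 189.94 + 144.20 + 67.17 = 548.62.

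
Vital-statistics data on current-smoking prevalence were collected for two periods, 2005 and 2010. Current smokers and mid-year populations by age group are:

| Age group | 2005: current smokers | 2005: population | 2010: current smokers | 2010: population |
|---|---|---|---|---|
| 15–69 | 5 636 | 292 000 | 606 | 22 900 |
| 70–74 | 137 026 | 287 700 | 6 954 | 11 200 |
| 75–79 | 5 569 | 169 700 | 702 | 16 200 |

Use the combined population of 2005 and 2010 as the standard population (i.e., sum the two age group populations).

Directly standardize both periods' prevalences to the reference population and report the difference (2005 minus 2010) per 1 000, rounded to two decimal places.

-59.32

Age-specific rates per 1 000 for 2005: 19.301, 476.281, 32.817.
For 2010: 26.463, 620.893, 43.333.
Combined standard total = 799 700; weights = 0.3938, 0.3738, 0.2325.
2005: 0.3938×19.301 + 0.3738×476.281 + 0.2325×32.817 = 193.2462 per 1 000.
2010: 0.3938×26.463 + 0.3738×620.893 + 0.2325×43.333 = 252.5618 per 1 000.
Difference = 193.2462 − 252.5618 = -59.3156.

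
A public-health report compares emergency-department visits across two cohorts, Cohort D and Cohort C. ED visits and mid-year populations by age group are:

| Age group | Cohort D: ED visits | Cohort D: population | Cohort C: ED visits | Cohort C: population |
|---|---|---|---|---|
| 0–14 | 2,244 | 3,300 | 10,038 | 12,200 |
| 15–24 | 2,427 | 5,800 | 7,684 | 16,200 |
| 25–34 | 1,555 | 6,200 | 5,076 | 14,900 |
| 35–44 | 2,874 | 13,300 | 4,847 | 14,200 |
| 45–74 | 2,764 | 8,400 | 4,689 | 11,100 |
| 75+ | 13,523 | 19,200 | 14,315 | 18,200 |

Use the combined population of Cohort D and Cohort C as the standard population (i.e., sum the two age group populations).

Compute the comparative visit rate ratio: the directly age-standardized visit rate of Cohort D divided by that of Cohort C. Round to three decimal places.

0.823

Age-specific rates per 1,000 for Cohort D: 680.000, 418.448, 250.806, 216.090, 329.048, 704.323.
For Cohort C: 822.787, 474.321, 340.671, 341.338, 422.432, 786.538.
Combined standard total = 143,000; weights = 0.1084, 0.1538, 0.1476, 0.1923, 0.1364, 0.2615.
Cohort D: 0.1084×680.000 + 0.1538×418.448 + 0.1476×250.806 + 0.1923×216.090 + 0.1364×329.048 + 0.2615×704.323 = 445.7235 per 1,000.
Cohort C: 0.1084×822.787 + 0.1538×474.321 + 0.1476×340.671 + 0.1923×341.338 + 0.1364×422.432 + 0.2615×786.538 = 541.3789 per 1,000.
Ratio = 445.7235 ÷ 541.3789 = 0.82331.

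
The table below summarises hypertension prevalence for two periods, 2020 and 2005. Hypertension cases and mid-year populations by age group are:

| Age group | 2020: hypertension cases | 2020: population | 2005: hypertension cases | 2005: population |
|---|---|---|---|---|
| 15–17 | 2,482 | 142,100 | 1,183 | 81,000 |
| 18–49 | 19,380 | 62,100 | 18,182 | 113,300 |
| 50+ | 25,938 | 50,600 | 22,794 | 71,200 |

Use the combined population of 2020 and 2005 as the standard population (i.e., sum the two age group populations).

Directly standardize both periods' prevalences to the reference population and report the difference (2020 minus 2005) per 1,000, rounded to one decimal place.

97.4

Age-specific rates per 1,000 for 2020: 17.467, 312.077, 512.609.
For 2005: 14.605, 160.477, 320.140.
Combined standard total = 520,300; weights = 0.4288, 0.3371, 0.2341.
2020: 0.4288×17.467 + 0.3371×312.077 + 0.2341×512.609 = 232.6944 per 1,000.
2005: 0.4288×14.605 + 0.3371×160.477 + 0.2341×320.140 = 135.3048 per 1,000.
Difference = 232.6944 − 135.3048 = 97.3896.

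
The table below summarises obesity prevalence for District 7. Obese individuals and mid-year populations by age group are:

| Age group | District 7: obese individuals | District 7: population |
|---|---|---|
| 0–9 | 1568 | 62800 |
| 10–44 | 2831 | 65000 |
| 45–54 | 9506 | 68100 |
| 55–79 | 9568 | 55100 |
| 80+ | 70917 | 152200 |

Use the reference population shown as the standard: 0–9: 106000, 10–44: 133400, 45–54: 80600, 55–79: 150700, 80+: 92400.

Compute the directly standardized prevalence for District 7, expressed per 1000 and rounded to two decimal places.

157.93

Age-specific rates per 1000 for District 7: 24.968, 43.554, 139.589, 173.648, 465.946.
Standard total = 563100; weights = 0.1882, 0.2369, 0.1431, 0.2676, 0.1641.
Standardized rate: 0.1882×24.968 + 0.2369×43.554 + 0.1431×139.589 + 0.2676×173.648 + 0.1641×465.946 = 157.9288 per 1000.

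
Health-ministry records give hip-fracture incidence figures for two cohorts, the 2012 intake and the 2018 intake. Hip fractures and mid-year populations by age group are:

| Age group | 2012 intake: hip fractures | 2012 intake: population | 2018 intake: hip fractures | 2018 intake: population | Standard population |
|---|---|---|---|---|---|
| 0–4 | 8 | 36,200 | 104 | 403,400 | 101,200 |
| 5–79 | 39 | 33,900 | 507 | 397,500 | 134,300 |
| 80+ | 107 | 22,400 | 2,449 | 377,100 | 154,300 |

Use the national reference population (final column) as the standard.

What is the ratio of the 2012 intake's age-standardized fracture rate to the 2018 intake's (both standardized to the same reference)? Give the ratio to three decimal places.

0.762

Age-specific rates per 100,000 for the 2012 intake: 22.10, 115.04, 477.68.
For the 2018 intake: 25.78, 127.55, 649.43.
Standard total = 389,800; weights = 0.2596, 0.3445, 0.3958.
The 2012 intake: 0.2596×22.10 + 0.3445×115.04 + 0.3958×477.68 = 234.4605 per 100,000.
The 2018 intake: 0.2596×25.78 + 0.3445×127.55 + 0.3958×649.43 = 307.7107 per 100,000.
Ratio = 234.4605 ÷ 307.7107 = 0.76195.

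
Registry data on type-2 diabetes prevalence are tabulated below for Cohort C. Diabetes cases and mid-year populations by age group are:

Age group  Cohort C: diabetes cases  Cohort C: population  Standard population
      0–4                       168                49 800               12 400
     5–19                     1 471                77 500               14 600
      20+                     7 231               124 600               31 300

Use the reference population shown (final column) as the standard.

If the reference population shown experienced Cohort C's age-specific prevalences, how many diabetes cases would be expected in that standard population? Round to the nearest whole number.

2135

Age-specific rates per 1 000 for Cohort C: 3.373, 18.981, 58.034.
Expected diabetes cases = Σ (standard pop × age-specific rate ÷ 1 000)
= 12 400×3.373/1 000 + 14 600×18.981/1 000 + 31 300×58.034/1 000
= 41.83 + 277.12 + 1816.46 = 2135.40.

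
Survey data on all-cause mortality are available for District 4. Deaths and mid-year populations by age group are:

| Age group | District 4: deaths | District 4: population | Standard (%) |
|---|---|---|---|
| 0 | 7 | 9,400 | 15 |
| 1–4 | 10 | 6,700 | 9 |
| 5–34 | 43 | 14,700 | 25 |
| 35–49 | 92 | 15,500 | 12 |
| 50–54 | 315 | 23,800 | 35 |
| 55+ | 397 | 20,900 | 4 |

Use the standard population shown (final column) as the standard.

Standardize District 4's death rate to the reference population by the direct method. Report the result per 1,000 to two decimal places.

Age-specific rates per 1,000 for District 4: 0.745, 1.493, 2.925, 5.935, 13.235, 18.995.
Standard weights: 0.15, 0.09, 0.25, 0.12, 0.35, 0.04.
Standardized rate: 0.1500×0.745 + 0.0900×1.493 + 0.2500×2.925 + 0.1200×5.935 + 0.3500×13.235 + 0.0400×18.995 = 7.0817 per 1,000.

7.08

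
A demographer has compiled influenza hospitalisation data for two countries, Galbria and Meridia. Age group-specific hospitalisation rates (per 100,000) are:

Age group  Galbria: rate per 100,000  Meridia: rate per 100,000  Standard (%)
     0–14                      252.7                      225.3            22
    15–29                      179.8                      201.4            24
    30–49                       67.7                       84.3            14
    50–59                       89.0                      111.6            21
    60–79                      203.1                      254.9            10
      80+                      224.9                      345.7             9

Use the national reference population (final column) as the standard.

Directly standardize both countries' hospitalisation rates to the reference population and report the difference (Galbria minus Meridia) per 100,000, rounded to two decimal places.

Standard weights: 0.22, 0.24, 0.14, 0.21, 0.10, 0.09.
Galbria: 0.2200×252.7 + 0.2400×179.8 + 0.1400×67.7 + 0.2100×89.0 + 0.1000×203.1 + 0.0900×224.9 = 167.4650 per 100,000.
Meridia: 0.2200×225.3 + 0.2400×201.4 + 0.1400×84.3 + 0.2100×111.6 + 0.1000×254.9 + 0.0900×345.7 = 189.7430 per 100,000.
Difference = 167.4650 − 189.7430 = -22.2780.

-22.28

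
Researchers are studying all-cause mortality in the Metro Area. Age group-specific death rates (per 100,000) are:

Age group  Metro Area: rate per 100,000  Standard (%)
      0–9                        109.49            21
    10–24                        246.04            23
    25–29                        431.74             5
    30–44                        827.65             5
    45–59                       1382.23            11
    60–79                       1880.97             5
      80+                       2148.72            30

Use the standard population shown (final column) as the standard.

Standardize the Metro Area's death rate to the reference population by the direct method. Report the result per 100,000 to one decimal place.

Standard weights: 0.21, 0.23, 0.05, 0.05, 0.11, 0.05, 0.30.
Standardized rate: 0.2100×109.49 + 0.2300×246.04 + 0.0500×431.74 + 0.0500×827.65 + 0.1100×1382.23 + 0.0500×1880.97 + 0.3000×2148.72 = 1033.2614 per 100,000.

1033.3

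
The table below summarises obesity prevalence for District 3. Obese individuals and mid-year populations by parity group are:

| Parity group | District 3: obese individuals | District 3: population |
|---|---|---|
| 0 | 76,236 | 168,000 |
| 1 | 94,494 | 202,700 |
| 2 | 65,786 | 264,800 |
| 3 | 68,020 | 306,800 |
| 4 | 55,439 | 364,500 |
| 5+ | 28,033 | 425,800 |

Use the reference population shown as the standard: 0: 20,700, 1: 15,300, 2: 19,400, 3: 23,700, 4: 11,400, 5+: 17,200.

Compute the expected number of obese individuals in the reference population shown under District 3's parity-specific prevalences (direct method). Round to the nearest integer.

Parity-specific rates per 1,000 for District 3: 453.786, 466.177, 248.437, 221.708, 152.096, 65.836.
Expected obese individuals = Σ (standard pop × parity-specific rate ÷ 1,000)
= 20,700×453.786/1,000 + 15,300×466.177/1,000 + 19,400×248.437/1,000 + 23,700×221.708/1,000 + 11,400×152.096/1,000 + 17,200×65.836/1,000
= 9393.36 + 7132.50 + 4819.67 + 5254.48 + 1733.89 + 1132.38 = 29466.29.

29466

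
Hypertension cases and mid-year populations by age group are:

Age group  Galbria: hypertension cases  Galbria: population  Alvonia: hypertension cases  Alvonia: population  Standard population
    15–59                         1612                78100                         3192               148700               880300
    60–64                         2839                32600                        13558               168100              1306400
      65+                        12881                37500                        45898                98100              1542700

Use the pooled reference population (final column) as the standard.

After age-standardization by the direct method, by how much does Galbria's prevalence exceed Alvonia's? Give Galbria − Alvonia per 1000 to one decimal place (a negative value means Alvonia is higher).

-49.4

Age-specific rates per 1000 for Galbria: 20.640, 87.086, 343.493.
For Alvonia: 21.466, 80.654, 467.870.
Standard total = 3729400; weights = 0.2360, 0.3503, 0.4137.
Galbria: 0.2360×20.640 + 0.3503×87.086 + 0.4137×343.493 = 177.4671 per 1000.
Alvonia: 0.2360×21.466 + 0.3503×80.654 + 0.4137×467.870 = 226.8584 per 1000.
Difference = 177.4671 − 226.8584 = -49.3913.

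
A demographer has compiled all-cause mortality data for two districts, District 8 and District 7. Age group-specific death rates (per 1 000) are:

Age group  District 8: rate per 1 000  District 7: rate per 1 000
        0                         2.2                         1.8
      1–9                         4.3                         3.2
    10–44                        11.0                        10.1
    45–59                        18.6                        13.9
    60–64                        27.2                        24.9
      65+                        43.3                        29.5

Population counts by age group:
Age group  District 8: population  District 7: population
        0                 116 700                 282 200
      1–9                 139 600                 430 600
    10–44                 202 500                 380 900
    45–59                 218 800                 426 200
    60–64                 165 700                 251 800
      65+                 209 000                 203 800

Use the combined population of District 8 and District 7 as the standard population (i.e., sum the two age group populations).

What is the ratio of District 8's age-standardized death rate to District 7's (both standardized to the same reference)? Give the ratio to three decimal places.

1.275

Combined standard total = 3 027 800; weights = 0.1317, 0.1883, 0.1927, 0.2130, 0.1379, 0.1363.
District 8: 0.1317×2.2 + 0.1883×4.3 + 0.1927×11.0 + 0.2130×18.6 + 0.1379×27.2 + 0.1363×43.3 = 16.8354 per 1 000.
District 7: 0.1317×1.8 + 0.1883×3.2 + 0.1927×10.1 + 0.2130×13.9 + 0.1379×24.9 + 0.1363×29.5 = 13.2023 per 1 000.
Ratio = 16.8354 ÷ 13.2023 = 1.27519.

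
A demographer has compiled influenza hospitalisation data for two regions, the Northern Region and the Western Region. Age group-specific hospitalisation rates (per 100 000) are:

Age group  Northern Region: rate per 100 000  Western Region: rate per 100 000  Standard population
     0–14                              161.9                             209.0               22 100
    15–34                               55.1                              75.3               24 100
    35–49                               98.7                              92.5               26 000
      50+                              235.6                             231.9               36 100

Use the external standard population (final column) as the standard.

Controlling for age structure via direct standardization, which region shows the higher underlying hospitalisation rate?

Standard total = 108 300; weights = 0.2041, 0.2225, 0.2401, 0.3333.
The Northern Region: 0.2041×161.9 + 0.2225×55.1 + 0.2401×98.7 + 0.3333×235.6 = 147.5278 per 100 000.
The Western Region: 0.2041×209.0 + 0.2225×75.3 + 0.2401×92.5 + 0.3333×231.9 = 158.9125 per 100 000.

Western Region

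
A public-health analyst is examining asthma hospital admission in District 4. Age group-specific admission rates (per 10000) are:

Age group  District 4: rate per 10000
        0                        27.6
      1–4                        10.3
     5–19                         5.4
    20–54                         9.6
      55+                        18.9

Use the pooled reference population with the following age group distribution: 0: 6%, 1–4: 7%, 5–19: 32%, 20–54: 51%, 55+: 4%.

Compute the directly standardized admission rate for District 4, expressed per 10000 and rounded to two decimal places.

Standard weights: 0.06, 0.07, 0.32, 0.51, 0.04.
Standardized rate: 0.0600×27.6 + 0.0700×10.3 + 0.3200×5.4 + 0.5100×9.6 + 0.0400×18.9 = 9.7570 per 10000.

9.76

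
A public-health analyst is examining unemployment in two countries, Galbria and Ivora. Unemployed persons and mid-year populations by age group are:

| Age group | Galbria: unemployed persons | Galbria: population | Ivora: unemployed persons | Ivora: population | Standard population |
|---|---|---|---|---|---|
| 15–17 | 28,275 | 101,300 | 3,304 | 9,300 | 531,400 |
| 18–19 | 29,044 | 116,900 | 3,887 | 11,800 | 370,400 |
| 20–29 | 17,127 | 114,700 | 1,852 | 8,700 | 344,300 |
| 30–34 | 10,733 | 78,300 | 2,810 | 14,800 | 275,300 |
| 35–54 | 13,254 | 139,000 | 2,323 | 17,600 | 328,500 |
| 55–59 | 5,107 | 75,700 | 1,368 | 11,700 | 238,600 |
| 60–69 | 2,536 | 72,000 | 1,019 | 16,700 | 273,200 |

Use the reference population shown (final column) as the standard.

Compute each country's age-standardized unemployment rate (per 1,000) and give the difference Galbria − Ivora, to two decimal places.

Age-specific rates per 1,000 for Galbria: 279.121, 248.452, 149.320, 137.075, 95.353, 67.464, 35.222.
For Ivora: 355.269, 329.407, 212.874, 189.865, 131.989, 116.923, 61.018.
Standard total = 2,361,700; weights = 0.2250, 0.1568, 0.1458, 0.1166, 0.1391, 0.1010, 0.1157.
Galbria: 0.2250×279.121 + 0.1568×248.452 + 0.1458×149.320 + 0.1166×137.075 + 0.1391×95.353 + 0.1010×67.464 + 0.1157×35.222 = 163.6712 per 1,000.
Ivora: 0.2250×355.269 + 0.1568×329.407 + 0.1458×212.874 + 0.1166×189.865 + 0.1391×131.989 + 0.1010×116.923 + 0.1157×61.018 = 221.9971 per 1,000.
Difference = 163.6712 − 221.9971 = -58.3259.

-58.33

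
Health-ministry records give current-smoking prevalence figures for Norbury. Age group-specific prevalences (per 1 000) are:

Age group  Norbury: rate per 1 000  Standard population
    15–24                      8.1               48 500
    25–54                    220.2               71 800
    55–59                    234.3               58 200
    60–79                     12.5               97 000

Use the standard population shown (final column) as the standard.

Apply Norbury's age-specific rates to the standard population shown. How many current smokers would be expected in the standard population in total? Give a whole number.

Expected current smokers = Σ (standard pop × age-specific rate ÷ 1 000)
= 48 500×8.1/1 000 + 71 800×220.2/1 000 + 58 200×234.3/1 000 + 97 000×12.5/1 000
= 392.85 + 15810.36 + 13636.26 + 1212.50 = 31051.97.

31052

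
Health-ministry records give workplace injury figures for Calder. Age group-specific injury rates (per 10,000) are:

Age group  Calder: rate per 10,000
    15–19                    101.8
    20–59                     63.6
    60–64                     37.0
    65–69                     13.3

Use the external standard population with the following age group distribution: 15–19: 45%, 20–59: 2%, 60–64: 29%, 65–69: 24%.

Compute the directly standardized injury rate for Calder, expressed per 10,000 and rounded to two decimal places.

61.00

Standard weights: 0.45, 0.02, 0.29, 0.24.
Standardized rate: 0.4500×101.8 + 0.0200×63.6 + 0.2900×37.0 + 0.2400×13.3 = 61.0040 per 10,000.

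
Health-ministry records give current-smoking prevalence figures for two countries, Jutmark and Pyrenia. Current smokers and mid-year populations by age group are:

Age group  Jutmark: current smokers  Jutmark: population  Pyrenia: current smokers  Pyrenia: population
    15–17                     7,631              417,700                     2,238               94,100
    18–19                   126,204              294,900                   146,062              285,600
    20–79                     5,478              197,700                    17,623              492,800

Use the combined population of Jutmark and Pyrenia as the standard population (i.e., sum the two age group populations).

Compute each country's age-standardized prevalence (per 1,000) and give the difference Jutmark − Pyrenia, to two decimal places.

-31.88

Age-specific rates per 1,000 for Jutmark: 18.269, 427.955, 27.709.
For Pyrenia: 23.783, 511.422, 35.761.
Combined standard total = 1,782,800; weights = 0.2871, 0.3256, 0.3873.
Jutmark: 0.2871×18.269 + 0.3256×427.955 + 0.3873×27.709 = 155.3236 per 1,000.
Pyrenia: 0.2871×23.783 + 0.3256×511.422 + 0.3873×35.761 = 187.2029 per 1,000.
Difference = 155.3236 − 187.2029 = -31.8793.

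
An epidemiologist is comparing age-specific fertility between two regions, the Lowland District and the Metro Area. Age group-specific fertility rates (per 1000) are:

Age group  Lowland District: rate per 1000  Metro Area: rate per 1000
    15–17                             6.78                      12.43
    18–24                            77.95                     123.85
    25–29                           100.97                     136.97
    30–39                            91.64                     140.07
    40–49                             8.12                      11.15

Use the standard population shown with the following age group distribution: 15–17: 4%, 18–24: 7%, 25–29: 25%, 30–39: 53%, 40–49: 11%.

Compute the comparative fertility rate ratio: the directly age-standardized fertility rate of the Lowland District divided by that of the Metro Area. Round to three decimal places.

0.677

Standard weights: 0.04, 0.07, 0.25, 0.53, 0.11.
The Lowland District: 0.0400×6.78 + 0.0700×77.95 + 0.2500×100.97 + 0.5300×91.64 + 0.1100×8.12 = 80.4326 per 1000.
The Metro Area: 0.0400×12.43 + 0.0700×123.85 + 0.2500×136.97 + 0.5300×140.07 + 0.1100×11.15 = 118.8728 per 1000.
Ratio = 80.4326 ÷ 118.8728 = 0.67663.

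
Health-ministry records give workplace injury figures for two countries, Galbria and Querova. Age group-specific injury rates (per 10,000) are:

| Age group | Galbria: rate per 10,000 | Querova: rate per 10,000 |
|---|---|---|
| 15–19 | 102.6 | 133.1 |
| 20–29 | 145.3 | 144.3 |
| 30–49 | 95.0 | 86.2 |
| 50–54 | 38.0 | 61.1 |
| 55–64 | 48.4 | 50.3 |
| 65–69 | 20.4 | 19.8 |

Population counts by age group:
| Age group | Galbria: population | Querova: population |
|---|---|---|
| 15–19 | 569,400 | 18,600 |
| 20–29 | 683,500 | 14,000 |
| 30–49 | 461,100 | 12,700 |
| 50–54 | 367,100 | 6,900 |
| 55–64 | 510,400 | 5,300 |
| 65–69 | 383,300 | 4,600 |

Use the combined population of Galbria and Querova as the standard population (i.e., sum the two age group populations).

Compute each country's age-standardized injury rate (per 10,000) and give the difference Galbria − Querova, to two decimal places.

-7.39

Combined standard total = 3,036,900; weights = 0.1936, 0.2297, 0.1560, 0.1232, 0.1698, 0.1277.
Galbria: 0.1936×102.6 + 0.2297×145.3 + 0.1560×95.0 + 0.1232×38.0 + 0.1698×48.4 + 0.1277×20.4 = 83.5627 per 10,000.
Querova: 0.1936×133.1 + 0.2297×144.3 + 0.1560×86.2 + 0.1232×61.1 + 0.1698×50.3 + 0.1277×19.8 = 90.9563 per 10,000.
Difference = 83.5627 − 90.9563 = -7.3936.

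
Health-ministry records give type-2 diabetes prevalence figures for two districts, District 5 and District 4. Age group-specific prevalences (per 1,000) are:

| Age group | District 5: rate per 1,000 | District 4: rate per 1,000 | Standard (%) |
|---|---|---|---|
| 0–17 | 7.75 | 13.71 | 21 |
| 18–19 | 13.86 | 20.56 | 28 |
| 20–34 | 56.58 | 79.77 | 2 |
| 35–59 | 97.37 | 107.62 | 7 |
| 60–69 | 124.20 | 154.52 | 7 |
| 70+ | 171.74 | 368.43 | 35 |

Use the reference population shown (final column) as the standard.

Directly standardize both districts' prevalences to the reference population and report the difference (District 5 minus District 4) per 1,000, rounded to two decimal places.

-75.27

Standard weights: 0.21, 0.28, 0.02, 0.07, 0.07, 0.35.
District 5: 0.2100×7.75 + 0.2800×13.86 + 0.0200×56.58 + 0.0700×97.37 + 0.0700×124.20 + 0.3500×171.74 = 82.2588 per 1,000.
District 4: 0.2100×13.71 + 0.2800×20.56 + 0.0200×79.77 + 0.0700×107.62 + 0.0700×154.52 + 0.3500×368.43 = 157.5316 per 1,000.
Difference = 82.2588 − 157.5316 = -75.2728.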